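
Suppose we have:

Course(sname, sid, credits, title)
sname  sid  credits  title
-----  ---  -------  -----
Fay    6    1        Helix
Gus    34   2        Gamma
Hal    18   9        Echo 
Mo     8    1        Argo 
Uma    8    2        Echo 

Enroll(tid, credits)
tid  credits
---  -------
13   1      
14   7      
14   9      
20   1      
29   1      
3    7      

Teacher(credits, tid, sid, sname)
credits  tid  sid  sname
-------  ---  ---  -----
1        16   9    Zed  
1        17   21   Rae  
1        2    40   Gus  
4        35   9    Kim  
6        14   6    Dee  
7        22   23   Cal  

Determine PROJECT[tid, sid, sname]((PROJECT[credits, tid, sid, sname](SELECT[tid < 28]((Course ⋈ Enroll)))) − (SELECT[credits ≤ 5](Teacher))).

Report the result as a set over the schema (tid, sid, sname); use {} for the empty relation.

Joining Course and Enroll on credits yields {(Fay, 6, 1, Helix, 13), (Fay, 6, 1, Helix, 20), (Fay, 6, 1, Helix, 29), (Hal, 18, 9, Echo, 14), (Mo, 8, 1, Argo, 13), (Mo, 8, 1, Argo, 20), (Mo, 8, 1, Argo, 29)}.
Apply σ_{tid < 28}; surviving tuples: {(Fay, 6, 1, Helix, 13), (Fay, 6, 1, Helix, 20), (Hal, 18, 9, Echo, 14), (Mo, 8, 1, Argo, 13), (Mo, 8, 1, Argo, 20)}
π_{credits, tid, sid, sname} gives {(1, 13, 6, Fay), (1, 13, 8, Mo), (1, 20, 6, Fay), (1, 20, 8, Mo), (9, 14, 18, Hal)}.
Apply σ_{credits ≤ 5}; surviving tuples: {(1, 16, 9, Zed), (1, 17, 21, Rae), (1, 2, 40, Gus), (4, 35, 9, Kim)}
Difference: {(1, 13, 6, Fay), (1, 13, 8, Mo), (1, 20, 6, Fay), (1, 20, 8, Mo), (9, 14, 18, Hal)} with {(1, 16, 9, Zed), (1, 17, 21, Rae), (1, 2, 40, Gus), (4, 35, 9, Kim)} → {(1, 13, 6, Fay), (1, 13, 8, Mo), (1, 20, 6, Fay), (1, 20, 8, Mo), (9, 14, 18, Hal)}
π_{tid, sid, sname} gives {(13, 6, Fay), (13, 8, Mo), (14, 18, Hal), (20, 6, Fay), (20, 8, Mo)}.

{(13, 6, Fay), (13, 8, Mo), (14, 18, Hal), (20, 6, Fay), (20, 8, Mo)}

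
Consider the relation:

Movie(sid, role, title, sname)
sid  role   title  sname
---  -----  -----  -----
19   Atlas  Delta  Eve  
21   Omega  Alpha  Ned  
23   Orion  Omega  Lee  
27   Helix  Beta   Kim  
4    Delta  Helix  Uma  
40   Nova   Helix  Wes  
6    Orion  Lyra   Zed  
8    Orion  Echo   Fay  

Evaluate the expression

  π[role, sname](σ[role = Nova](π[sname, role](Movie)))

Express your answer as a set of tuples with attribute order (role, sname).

{(Nova, Wes)}

π_{sname, role} gives {(Eve, Atlas), (Fay, Orion), (Kim, Helix), (Lee, Orion), (Ned, Omega), (Uma, Delta), (Wes, Nova), (Zed, Orion)}.
Selection role = Nova: {(Wes, Nova)}
π_{role, sname} gives {(Nova, Wes)}.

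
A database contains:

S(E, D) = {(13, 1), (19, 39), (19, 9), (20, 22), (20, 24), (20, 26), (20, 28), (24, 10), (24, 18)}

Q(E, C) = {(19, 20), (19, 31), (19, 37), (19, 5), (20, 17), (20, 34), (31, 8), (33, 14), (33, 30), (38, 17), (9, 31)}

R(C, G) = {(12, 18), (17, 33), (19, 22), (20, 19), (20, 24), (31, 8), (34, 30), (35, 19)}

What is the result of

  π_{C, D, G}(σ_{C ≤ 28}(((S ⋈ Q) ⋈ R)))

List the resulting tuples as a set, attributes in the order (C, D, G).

Joining S and Q on E yields {(19, 39, 20), (19, 39, 31), (19, 39, 37), (19, 39, 5), (19, 9, 20), (19, 9, 31), (19, 9, 37), (19, 9, 5), (20, 22, 17), (20, 22, 34), (20, 24, 17), (20, 24, 34), (20, 26, 17), (20, 26, 34), (20, 28, 17), (20, 28, 34)}.
Joining (S ⋈ Q) and R on C yields {(19, 39, 20, 19), (19, 39, 20, 24), (19, 39, 31, 8), (19, 9, 20, 19), (19, 9, 20, 24), (19, 9, 31, 8), (20, 22, 17, 33), (20, 22, 34, 30), (20, 24, 17, 33), (20, 24, 34, 30), (20, 26, 17, 33), (20, 26, 34, 30), (20, 28, 17, 33), (20, 28, 34, 30)}.
Selection C ≤ 28: {(19, 39, 20, 19), (19, 39, 20, 24), (19, 9, 20, 19), (19, 9, 20, 24), (20, 22, 17, 33), (20, 24, 17, 33), (20, 26, 17, 33), (20, 28, 17, 33)}
π_{C, D, G} gives {(17, 22, 33), (17, 24, 33), (17, 26, 33), (17, 28, 33), (20, 39, 19), (20, 39, 24), (20, 9, 19), (20, 9, 24)}.

{(17, 22, 33), (17, 24, 33), (17, 26, 33), (17, 28, 33), (20, 39, 19), (20, 39, 24), (20, 9, 19), (20, 9, 24)}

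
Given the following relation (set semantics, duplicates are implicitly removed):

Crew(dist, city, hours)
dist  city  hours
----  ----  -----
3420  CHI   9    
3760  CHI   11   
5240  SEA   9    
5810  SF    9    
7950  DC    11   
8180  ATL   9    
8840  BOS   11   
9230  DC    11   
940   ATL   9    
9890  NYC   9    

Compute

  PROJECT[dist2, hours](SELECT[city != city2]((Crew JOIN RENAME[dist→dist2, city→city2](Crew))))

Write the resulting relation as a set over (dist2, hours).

ρ[dist→dist2, city→city2]: schema becomes (dist2, city2, hours); tuples unchanged.
Joining Crew and RENAME[dist→dist2, city→city2](Crew) on hours yields {(3420, CHI, 9, 3420, CHI), (3420, CHI, 9, 5240, SEA), (3420, CHI, 9, 5810, SF), (3420, CHI, 9, 8180, ATL), (3420, CHI, 9, 940, ATL), (3420, CHI, 9, 9890, NYC), (3760, CHI, 11, 3760, CHI), (3760, CHI, 11, 7950, DC), (3760, CHI, 11, 8840, BOS), (3760, CHI, 11, 9230, DC), (5240, SEA, 9, 3420, CHI), (5240, SEA, 9, 5240, SEA), (5240, SEA, 9, 5810, SF), (5240, SEA, 9, 8180, ATL), (5240, SEA, 9, 940, ATL), (5240, SEA, 9, 9890, NYC), (5810, SF, 9, 3420, CHI), (5810, SF, 9, 5240, SEA), (5810, SF, 9, 5810, SF), (5810, SF, 9, 8180, ATL), (5810, SF, 9, 940, ATL), (5810, SF, 9, 9890, NYC), (7950, DC, 11, 3760, CHI), (7950, DC, 11, 7950, DC), (7950, DC, 11, 8840, BOS), (7950, DC, 11, 9230, DC), (8180, ATL, 9, 3420, CHI), (8180, ATL, 9, 5240, SEA), (8180, ATL, 9, 5810, SF), (8180, ATL, 9, 8180, ATL), (8180, ATL, 9, 940, ATL), (8180, ATL, 9, 9890, NYC), (8840, BOS, 11, 3760, CHI), (8840, BOS, 11, 7950, DC), (8840, BOS, 11, 8840, BOS), (8840, BOS, 11, 9230, DC), (9230, DC, 11, 3760, CHI), (9230, DC, 11, 7950, DC), (9230, DC, 11, 8840, BOS), (9230, DC, 11, 9230, DC), (940, ATL, 9, 3420, CHI), (940, ATL, 9, 5240, SEA), (940, ATL, 9, 5810, SF), (940, ATL, 9, 8180, ATL), (940, ATL, 9, 940, ATL), (940, ATL, 9, 9890, NYC), (9890, NYC, 9, 3420, CHI), (9890, NYC, 9, 5240, SEA), (9890, NYC, 9, 5810, SF), (9890, NYC, 9, 8180, ATL), (9890, NYC, 9, 940, ATL), (9890, NYC, 9, 9890, NYC)}.
Apply σ_{city != city2}; surviving tuples: {(3420, CHI, 9, 5240, SEA), (3420, CHI, 9, 5810, SF), (3420, CHI, 9, 8180, ATL), (3420, CHI, 9, 940, ATL), (3420, CHI, 9, 9890, NYC), (3760, CHI, 11, 7950, DC), (3760, CHI, 11, 8840, BOS), (3760, CHI, 11, 9230, DC), (5240, SEA, 9, 3420, CHI), (5240, SEA, 9, 5810, SF), (5240, SEA, 9, 8180, ATL), (5240, SEA, 9, 940, ATL), (5240, SEA, 9, 9890, NYC), (5810, SF, 9, 3420, CHI), (5810, SF, 9, 5240, SEA), (5810, SF, 9, 8180, ATL), (5810, SF, 9, 940, ATL), (5810, SF, 9, 9890, NYC), (7950, DC, 11, 3760, CHI), (7950, DC, 11, 8840, BOS), (8180, ATL, 9, 3420, CHI), (8180, ATL, 9, 5240, SEA), (8180, ATL, 9, 5810, SF), (8180, ATL, 9, 9890, NYC), (8840, BOS, 11, 3760, CHI), (8840, BOS, 11, 7950, DC), (8840, BOS, 11, 9230, DC), (9230, DC, 11, 3760, CHI), (9230, DC, 11, 8840, BOS), (940, ATL, 9, 3420, CHI), (940, ATL, 9, 5240, SEA), (940, ATL, 9, 5810, SF), (940, ATL, 9, 9890, NYC), (9890, NYC, 9, 3420, CHI), (9890, NYC, 9, 5240, SEA), (9890, NYC, 9, 5810, SF), (9890, NYC, 9, 8180, ATL), (9890, NYC, 9, 940, ATL)}
Keep only column(s) dist2, hours (28 duplicate(s) eliminated): {(3420, 9), (3760, 11), (5240, 9), (5810, 9), (7950, 11), (8180, 9), (8840, 11), (9230, 11), (940, 9), (9890, 9)}

{(3420, 9), (3760, 11), (5240, 9), (5810, 9), (7950, 11), (8180, 9), (8840, 11), (9230, 11), (940, 9), (9890, 9)}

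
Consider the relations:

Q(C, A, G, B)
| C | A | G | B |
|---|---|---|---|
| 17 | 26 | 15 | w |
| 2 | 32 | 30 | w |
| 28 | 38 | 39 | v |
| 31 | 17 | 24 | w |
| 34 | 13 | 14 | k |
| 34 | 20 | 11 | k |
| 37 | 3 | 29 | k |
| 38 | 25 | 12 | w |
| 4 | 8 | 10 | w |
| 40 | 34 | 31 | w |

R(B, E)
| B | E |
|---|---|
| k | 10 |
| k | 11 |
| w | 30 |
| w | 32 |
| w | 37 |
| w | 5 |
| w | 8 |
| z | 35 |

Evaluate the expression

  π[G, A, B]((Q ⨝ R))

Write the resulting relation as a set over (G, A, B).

Joining Q and R on B yields {(17, 26, 15, w, 30), (17, 26, 15, w, 32), (17, 26, 15, w, 37), (17, 26, 15, w, 5), (17, 26, 15, w, 8), (2, 32, 30, w, 30), (2, 32, 30, w, 32), (2, 32, 30, w, 37), (2, 32, 30, w, 5), (2, 32, 30, w, 8), (31, 17, 24, w, 30), (31, 17, 24, w, 32), (31, 17, 24, w, 37), (31, 17, 24, w, 5), (31, 17, 24, w, 8), (34, 13, 14, k, 10), (34, 13, 14, k, 11), (34, 20, 11, k, 10), (34, 20, 11, k, 11), (37, 3, 29, k, 10), (37, 3, 29, k, 11), (38, 25, 12, w, 30), (38, 25, 12, w, 32), (38, 25, 12, w, 37), (38, 25, 12, w, 5), (38, 25, 12, w, 8), (4, 8, 10, w, 30), (4, 8, 10, w, 32), (4, 8, 10, w, 37), (4, 8, 10, w, 5), (4, 8, 10, w, 8), (40, 34, 31, w, 30), (40, 34, 31, w, 32), (40, 34, 31, w, 37), (40, 34, 31, w, 5), (40, 34, 31, w, 8)}.
Keep only column(s) G, A, B (27 duplicate(s) eliminated): {(10, 8, w), (11, 20, k), (12, 25, w), (14, 13, k), (15, 26, w), (24, 17, w), (29, 3, k), (30, 32, w), (31, 34, w)}

{(10, 8, w), (11, 20, k), (12, 25, w), (14, 13, k), (15, 26, w), (24, 17, w), (29, 3, k), (30, 32, w), (31, 34, w)}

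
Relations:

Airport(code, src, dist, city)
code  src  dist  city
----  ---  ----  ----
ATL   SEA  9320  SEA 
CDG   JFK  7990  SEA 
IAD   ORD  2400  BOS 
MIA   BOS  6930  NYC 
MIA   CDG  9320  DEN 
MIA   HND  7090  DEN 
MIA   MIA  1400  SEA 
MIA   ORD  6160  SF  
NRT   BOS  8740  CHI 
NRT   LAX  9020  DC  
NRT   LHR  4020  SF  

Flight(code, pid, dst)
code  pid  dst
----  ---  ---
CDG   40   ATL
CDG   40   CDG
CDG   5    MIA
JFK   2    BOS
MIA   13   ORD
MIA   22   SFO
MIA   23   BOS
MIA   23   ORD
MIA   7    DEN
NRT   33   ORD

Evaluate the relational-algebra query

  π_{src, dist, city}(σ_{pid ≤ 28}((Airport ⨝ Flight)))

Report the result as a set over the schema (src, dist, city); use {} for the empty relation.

{(BOS, 6930, NYC), (CDG, 9320, DEN), (HND, 7090, DEN), (JFK, 7990, SEA), (MIA, 1400, SEA), (ORD, 6160, SF)}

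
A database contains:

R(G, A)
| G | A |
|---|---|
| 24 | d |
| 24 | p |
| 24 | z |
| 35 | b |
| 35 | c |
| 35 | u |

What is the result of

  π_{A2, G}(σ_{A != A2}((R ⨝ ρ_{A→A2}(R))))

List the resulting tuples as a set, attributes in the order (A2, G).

ρ[A→A2]: schema becomes (G, A2); tuples unchanged.
Joining R and ρ_{A→A2}(R) on G yields {(24, d, d), (24, d, p), (24, d, z), (24, p, d), (24, p, p), (24, p, z), (24, z, d), (24, z, p), (24, z, z), (35, b, b), (35, b, c), (35, b, u), (35, c, b), (35, c, c), (35, c, u), (35, u, b), (35, u, c), (35, u, u)}.
Filtering on A != A2 leaves {(24, d, p), (24, d, z), (24, p, d), (24, p, z), (24, z, d), (24, z, p), (35, b, c), (35, b, u), (35, c, b), (35, c, u), (35, u, b), (35, u, c)}.
π_{A2, G} gives {(b, 35), (c, 35), (d, 24), (p, 24), (u, 35), (z, 24)} (6 duplicate(s) eliminated).

{(b, 35), (c, 35), (d, 24), (p, 24), (u, 35), (z, 24)}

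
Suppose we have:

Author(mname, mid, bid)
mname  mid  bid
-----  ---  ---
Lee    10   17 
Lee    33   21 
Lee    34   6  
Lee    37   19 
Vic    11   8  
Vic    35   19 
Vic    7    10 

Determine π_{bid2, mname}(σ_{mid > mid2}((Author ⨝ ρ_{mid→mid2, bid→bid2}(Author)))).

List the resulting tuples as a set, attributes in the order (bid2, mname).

{(10, Vic), (17, Lee), (21, Lee), (6, Lee), (8, Vic)}

ρ[mid→mid2, bid→bid2]: schema becomes (mname, mid2, bid2); tuples unchanged.
Joining Author and ρ_{mid→mid2, bid→bid2}(Author) on mname yields {(Lee, 10, 17, 10, 17), (Lee, 10, 17, 33, 21), (Lee, 10, 17, 34, 6), (Lee, 10, 17, 37, 19), (Lee, 33, 21, 10, 17), (Lee, 33, 21, 33, 21), (Lee, 33, 21, 34, 6), (Lee, 33, 21, 37, 19), (Lee, 34, 6, 10, 17), (Lee, 34, 6, 33, 21), (Lee, 34, 6, 34, 6), (Lee, 34, 6, 37, 19), (Lee, 37, 19, 10, 17), (Lee, 37, 19, 33, 21), (Lee, 37, 19, 34, 6), (Lee, 37, 19, 37, 19), (Vic, 11, 8, 11, 8), (Vic, 11, 8, 35, 19), (Vic, 11, 8, 7, 10), (Vic, 35, 19, 11, 8), (Vic, 35, 19, 35, 19), (Vic, 35, 19, 7, 10), (Vic, 7, 10, 11, 8), (Vic, 7, 10, 35, 19), (Vic, 7, 10, 7, 10)}.
Filtering on mid > mid2 leaves {(Lee, 33, 21, 10, 17), (Lee, 34, 6, 10, 17), (Lee, 34, 6, 33, 21), (Lee, 37, 19, 10, 17), (Lee, 37, 19, 33, 21), (Lee, 37, 19, 34, 6), (Vic, 11, 8, 7, 10), (Vic, 35, 19, 11, 8), (Vic, 35, 19, 7, 10)}.
Keep only column(s) bid2, mname (4 duplicate(s) eliminated): {(10, Vic), (17, Lee), (21, Lee), (6, Lee), (8, Vic)}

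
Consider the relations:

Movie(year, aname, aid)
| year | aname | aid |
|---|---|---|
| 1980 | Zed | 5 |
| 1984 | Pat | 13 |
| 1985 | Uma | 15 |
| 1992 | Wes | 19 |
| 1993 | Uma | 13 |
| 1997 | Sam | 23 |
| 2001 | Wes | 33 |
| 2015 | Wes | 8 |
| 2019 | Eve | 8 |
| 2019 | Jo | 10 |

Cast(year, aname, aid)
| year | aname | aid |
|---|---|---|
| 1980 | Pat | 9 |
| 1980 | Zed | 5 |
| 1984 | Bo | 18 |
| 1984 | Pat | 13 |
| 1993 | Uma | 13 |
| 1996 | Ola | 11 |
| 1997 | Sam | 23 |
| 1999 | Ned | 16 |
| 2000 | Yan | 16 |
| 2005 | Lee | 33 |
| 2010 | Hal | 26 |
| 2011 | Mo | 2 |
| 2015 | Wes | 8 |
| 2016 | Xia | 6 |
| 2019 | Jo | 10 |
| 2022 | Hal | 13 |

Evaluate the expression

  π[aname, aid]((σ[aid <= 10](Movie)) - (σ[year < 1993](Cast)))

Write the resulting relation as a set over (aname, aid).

{(Eve, 8), (Jo, 10), (Wes, 8)}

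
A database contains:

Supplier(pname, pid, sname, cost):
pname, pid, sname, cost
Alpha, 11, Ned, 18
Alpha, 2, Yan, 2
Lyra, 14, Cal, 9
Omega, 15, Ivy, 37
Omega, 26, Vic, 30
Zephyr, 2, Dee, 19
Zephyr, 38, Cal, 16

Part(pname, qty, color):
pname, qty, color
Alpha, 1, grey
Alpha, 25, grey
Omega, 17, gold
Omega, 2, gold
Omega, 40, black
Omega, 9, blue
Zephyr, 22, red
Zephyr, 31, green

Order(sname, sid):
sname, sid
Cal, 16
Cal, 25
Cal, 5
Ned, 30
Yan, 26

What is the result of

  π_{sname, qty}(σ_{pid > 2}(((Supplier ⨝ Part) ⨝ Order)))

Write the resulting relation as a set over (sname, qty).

Joining Supplier and Part on pname yields {(Alpha, 11, Ned, 18, 1, grey), (Alpha, 11, Ned, 18, 25, grey), (Alpha, 2, Yan, 2, 1, grey), (Alpha, 2, Yan, 2, 25, grey), (Omega, 15, Ivy, 37, 17, gold), (Omega, 15, Ivy, 37, 2, gold), (Omega, 15, Ivy, 37, 40, black), (Omega, 15, Ivy, 37, 9, blue), (Omega, 26, Vic, 30, 17, gold), (Omega, 26, Vic, 30, 2, gold), (Omega, 26, Vic, 30, 40, black), (Omega, 26, Vic, 30, 9, blue), (Zephyr, 2, Dee, 19, 22, red), (Zephyr, 2, Dee, 19, 31, green), (Zephyr, 38, Cal, 16, 22, red), (Zephyr, 38, Cal, 16, 31, green)}.
Joining (Supplier ⨝ Part) and Order on sname yields {(Alpha, 11, Ned, 18, 1, grey, 30), (Alpha, 11, Ned, 18, 25, grey, 30), (Alpha, 2, Yan, 2, 1, grey, 26), (Alpha, 2, Yan, 2, 25, grey, 26), (Zephyr, 38, Cal, 16, 22, red, 16), (Zephyr, 38, Cal, 16, 22, red, 25), (Zephyr, 38, Cal, 16, 22, red, 5), (Zephyr, 38, Cal, 16, 31, green, 16), (Zephyr, 38, Cal, 16, 31, green, 25), (Zephyr, 38, Cal, 16, 31, green, 5)}.
σ[pid > 2]: keep tuples satisfying pid > 2 → {(Alpha, 11, Ned, 18, 1, grey, 30), (Alpha, 11, Ned, 18, 25, grey, 30), (Zephyr, 38, Cal, 16, 22, red, 16), (Zephyr, 38, Cal, 16, 22, red, 25), (Zephyr, 38, Cal, 16, 22, red, 5), (Zephyr, 38, Cal, 16, 31, green, 16), (Zephyr, 38, Cal, 16, 31, green, 25), (Zephyr, 38, Cal, 16, 31, green, 5)}
Keep only column(s) sname, qty (4 duplicate(s) eliminated): {(Cal, 22), (Cal, 31), (Ned, 1), (Ned, 25)}

{(Cal, 22), (Cal, 31), (Ned, 1), (Ned, 25)}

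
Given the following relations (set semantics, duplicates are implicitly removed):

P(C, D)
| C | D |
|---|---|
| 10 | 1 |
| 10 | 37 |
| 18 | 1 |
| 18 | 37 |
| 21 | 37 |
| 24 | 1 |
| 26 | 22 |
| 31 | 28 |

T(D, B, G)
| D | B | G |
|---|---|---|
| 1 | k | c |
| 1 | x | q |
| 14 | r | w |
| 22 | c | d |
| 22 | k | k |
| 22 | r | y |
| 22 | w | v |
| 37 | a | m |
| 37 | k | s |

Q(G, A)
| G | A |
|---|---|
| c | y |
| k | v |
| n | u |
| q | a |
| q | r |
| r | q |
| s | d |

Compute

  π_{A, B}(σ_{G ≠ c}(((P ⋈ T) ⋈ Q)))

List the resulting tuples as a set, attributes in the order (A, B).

Natural join on D: {(10, 1, k, c), (10, 1, x, q), (10, 37, a, m), (10, 37, k, s), (18, 1, k, c), (18, 1, x, q), (18, 37, a, m), (18, 37, k, s), (21, 37, a, m), (21, 37, k, s), (24, 1, k, c), (24, 1, x, q), (26, 22, c, d), (26, 22, k, k), (26, 22, r, y), (26, 22, w, v)}
Natural join on G: {(10, 1, k, c, y), (10, 1, x, q, a), (10, 1, x, q, r), (10, 37, k, s, d), (18, 1, k, c, y), (18, 1, x, q, a), (18, 1, x, q, r), (18, 37, k, s, d), (21, 37, k, s, d), (24, 1, k, c, y), (24, 1, x, q, a), (24, 1, x, q, r), (26, 22, k, k, v)}
Selection G ≠ c: {(10, 1, x, q, a), (10, 1, x, q, r), (10, 37, k, s, d), (18, 1, x, q, a), (18, 1, x, q, r), (18, 37, k, s, d), (21, 37, k, s, d), (24, 1, x, q, a), (24, 1, x, q, r), (26, 22, k, k, v)}
π[A, B]: project onto (A, B) (6 duplicate(s) eliminated) → {(a, x), (d, k), (r, x), (v, k)}

{(a, x), (d, k), (r, x), (v, k)}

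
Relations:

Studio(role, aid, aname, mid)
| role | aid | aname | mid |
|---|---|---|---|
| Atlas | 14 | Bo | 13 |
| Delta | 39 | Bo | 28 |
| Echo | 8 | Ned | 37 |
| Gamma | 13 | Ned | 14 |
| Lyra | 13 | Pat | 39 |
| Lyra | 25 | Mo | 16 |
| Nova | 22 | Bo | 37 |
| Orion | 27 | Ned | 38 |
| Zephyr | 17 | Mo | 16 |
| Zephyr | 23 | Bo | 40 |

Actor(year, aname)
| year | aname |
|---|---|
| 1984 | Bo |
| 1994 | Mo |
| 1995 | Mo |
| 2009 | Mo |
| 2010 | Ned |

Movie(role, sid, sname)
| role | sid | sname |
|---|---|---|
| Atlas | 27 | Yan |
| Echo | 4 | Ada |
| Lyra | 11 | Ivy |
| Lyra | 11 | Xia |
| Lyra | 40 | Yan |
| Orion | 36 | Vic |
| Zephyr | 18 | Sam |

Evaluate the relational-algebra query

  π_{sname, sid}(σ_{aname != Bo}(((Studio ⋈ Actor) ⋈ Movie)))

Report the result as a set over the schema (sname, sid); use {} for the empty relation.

{(Ada, 4), (Ivy, 11), (Sam, 18), (Vic, 36), (Xia, 11), (Yan, 40)}

Studio ⋈ Actor (natural join on aname): {(Atlas, 14, Bo, 13, 1984), (Delta, 39, Bo, 28, 1984), (Echo, 8, Ned, 37, 2010), (Gamma, 13, Ned, 14, 2010), (Lyra, 25, Mo, 16, 1994), (Lyra, 25, Mo, 16, 1995), (Lyra, 25, Mo, 16, 2009), (Nova, 22, Bo, 37, 1984), (Orion, 27, Ned, 38, 2010), (Zephyr, 17, Mo, 16, 1994), (Zephyr, 17, Mo, 16, 1995), (Zephyr, 17, Mo, 16, 2009), (Zephyr, 23, Bo, 40, 1984)}
(Studio ⋈ Actor) ⋈ Movie (natural join on role): {(Atlas, 14, Bo, 13, 1984, 27, Yan), (Echo, 8, Ned, 37, 2010, 4, Ada), (Lyra, 25, Mo, 16, 1994, 11, Ivy), (Lyra, 25, Mo, 16, 1994, 11, Xia), (Lyra, 25, Mo, 16, 1994, 40, Yan), (Lyra, 25, Mo, 16, 1995, 11, Ivy), (Lyra, 25, Mo, 16, 1995, 11, Xia), (Lyra, 25, Mo, 16, 1995, 40, Yan), (Lyra, 25, Mo, 16, 2009, 11, Ivy), (Lyra, 25, Mo, 16, 2009, 11, Xia), (Lyra, 25, Mo, 16, 2009, 40, Yan), (Orion, 27, Ned, 38, 2010, 36, Vic), (Zephyr, 17, Mo, 16, 1994, 18, Sam), (Zephyr, 17, Mo, 16, 1995, 18, Sam), (Zephyr, 17, Mo, 16, 2009, 18, Sam), (Zephyr, 23, Bo, 40, 1984, 18, Sam)}
Selection aname != Bo: {(Echo, 8, Ned, 37, 2010, 4, Ada), (Lyra, 25, Mo, 16, 1994, 11, Ivy), (Lyra, 25, Mo, 16, 1994, 11, Xia), (Lyra, 25, Mo, 16, 1994, 40, Yan), (Lyra, 25, Mo, 16, 1995, 11, Ivy), (Lyra, 25, Mo, 16, 1995, 11, Xia), (Lyra, 25, Mo, 16, 1995, 40, Yan), (Lyra, 25, Mo, 16, 2009, 11, Ivy), (Lyra, 25, Mo, 16, 2009, 11, Xia), (Lyra, 25, Mo, 16, 2009, 40, Yan), (Orion, 27, Ned, 38, 2010, 36, Vic), (Zephyr, 17, Mo, 16, 1994, 18, Sam), (Zephyr, 17, Mo, 16, 1995, 18, Sam), (Zephyr, 17, Mo, 16, 2009, 18, Sam)}
π_{sname, sid} gives {(Ada, 4), (Ivy, 11), (Sam, 18), (Vic, 36), (Xia, 11), (Yan, 40)} (8 duplicate(s) eliminated).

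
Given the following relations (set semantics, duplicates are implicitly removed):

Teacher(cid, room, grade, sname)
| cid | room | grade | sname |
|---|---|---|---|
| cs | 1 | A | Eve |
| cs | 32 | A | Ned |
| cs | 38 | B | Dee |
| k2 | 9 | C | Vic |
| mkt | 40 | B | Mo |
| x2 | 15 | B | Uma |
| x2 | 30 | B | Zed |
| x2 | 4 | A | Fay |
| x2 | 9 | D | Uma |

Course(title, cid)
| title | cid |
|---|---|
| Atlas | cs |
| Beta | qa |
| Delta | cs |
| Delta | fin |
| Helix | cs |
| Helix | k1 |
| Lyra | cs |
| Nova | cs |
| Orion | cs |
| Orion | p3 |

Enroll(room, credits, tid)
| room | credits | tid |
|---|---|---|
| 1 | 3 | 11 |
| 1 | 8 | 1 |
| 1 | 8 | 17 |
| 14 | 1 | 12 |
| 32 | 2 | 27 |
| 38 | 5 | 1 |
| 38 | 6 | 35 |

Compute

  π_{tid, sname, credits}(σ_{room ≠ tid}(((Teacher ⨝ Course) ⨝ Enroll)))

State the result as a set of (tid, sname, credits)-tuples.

{(1, Dee, 5), (11, Eve, 3), (17, Eve, 8), (27, Ned, 2), (35, Dee, 6)}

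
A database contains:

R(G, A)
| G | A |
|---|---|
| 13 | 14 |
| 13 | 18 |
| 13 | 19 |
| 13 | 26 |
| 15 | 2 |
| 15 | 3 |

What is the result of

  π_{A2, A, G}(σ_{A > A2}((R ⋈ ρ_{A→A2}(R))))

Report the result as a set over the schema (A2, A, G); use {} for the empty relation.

{(14, 18, 13), (14, 19, 13), (14, 26, 13), (18, 19, 13), (18, 26, 13), (19, 26, 13), (2, 3, 15)}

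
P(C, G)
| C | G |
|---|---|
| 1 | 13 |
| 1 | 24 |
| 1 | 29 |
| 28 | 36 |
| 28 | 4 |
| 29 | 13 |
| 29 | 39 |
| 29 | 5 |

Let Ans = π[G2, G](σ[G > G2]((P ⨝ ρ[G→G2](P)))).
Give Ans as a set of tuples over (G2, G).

ρ[G→G2]: schema becomes (C, G2); tuples unchanged.
Joining P and ρ[G→G2](P) on C yields {(1, 13, 13), (1, 13, 24), (1, 13, 29), (1, 24, 13), (1, 24, 24), (1, 24, 29), (1, 29, 13), (1, 29, 24), (1, 29, 29), (28, 36, 36), (28, 36, 4), (28, 4, 36), (28, 4, 4), (29, 13, 13), (29, 13, 39), (29, 13, 5), (29, 39, 13), (29, 39, 39), (29, 39, 5), (29, 5, 13), (29, 5, 39), (29, 5, 5)}.
Apply σ_{G > G2}; surviving tuples: {(1, 24, 13), (1, 29, 13), (1, 29, 24), (28, 36, 4), (29, 13, 5), (29, 39, 13), (29, 39, 5)}
π[G2, G]: project onto (G2, G) → {(13, 24), (13, 29), (13, 39), (24, 29), (4, 36), (5, 13), (5, 39)}

{(13, 24), (13, 29), (13, 39), (24, 29), (4, 36), (5, 13), (5, 39)}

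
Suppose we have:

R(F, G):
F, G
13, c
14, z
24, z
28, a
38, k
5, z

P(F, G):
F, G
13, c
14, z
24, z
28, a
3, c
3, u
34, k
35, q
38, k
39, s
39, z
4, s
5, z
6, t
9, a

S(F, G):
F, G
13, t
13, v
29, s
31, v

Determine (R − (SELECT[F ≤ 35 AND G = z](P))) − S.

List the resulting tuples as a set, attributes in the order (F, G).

{(13, c), (28, a), (38, k)}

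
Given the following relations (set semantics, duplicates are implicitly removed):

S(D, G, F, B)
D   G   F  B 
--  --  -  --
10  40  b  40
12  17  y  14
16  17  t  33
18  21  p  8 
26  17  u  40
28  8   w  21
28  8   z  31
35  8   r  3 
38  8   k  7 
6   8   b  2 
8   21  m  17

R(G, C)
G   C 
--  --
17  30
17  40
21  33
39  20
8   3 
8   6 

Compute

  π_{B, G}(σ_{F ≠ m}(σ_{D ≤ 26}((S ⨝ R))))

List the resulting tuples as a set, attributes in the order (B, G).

{(14, 17), (2, 8), (33, 17), (40, 17), (8, 21)}

S ⋈ R (natural join on G): {(12, 17, y, 14, 30), (12, 17, y, 14, 40), (16, 17, t, 33, 30), (16, 17, t, 33, 40), (18, 21, p, 8, 33), (26, 17, u, 40, 30), (26, 17, u, 40, 40), (28, 8, w, 21, 3), (28, 8, w, 21, 6), (28, 8, z, 31, 3), (28, 8, z, 31, 6), (35, 8, r, 3, 3), (35, 8, r, 3, 6), (38, 8, k, 7, 3), (38, 8, k, 7, 6), (6, 8, b, 2, 3), (6, 8, b, 2, 6), (8, 21, m, 17, 33)}
σ[D ≤ 26]: keep tuples satisfying D ≤ 26 → {(12, 17, y, 14, 30), (12, 17, y, 14, 40), (16, 17, t, 33, 30), (16, 17, t, 33, 40), (18, 21, p, 8, 33), (26, 17, u, 40, 30), (26, 17, u, 40, 40), (6, 8, b, 2, 3), (6, 8, b, 2, 6), (8, 21, m, 17, 33)}
σ[F ≠ m]: keep tuples satisfying F ≠ m → {(12, 17, y, 14, 30), (12, 17, y, 14, 40), (16, 17, t, 33, 30), (16, 17, t, 33, 40), (18, 21, p, 8, 33), (26, 17, u, 40, 30), (26, 17, u, 40, 40), (6, 8, b, 2, 3), (6, 8, b, 2, 6)}
π_{B, G} gives {(14, 17), (2, 8), (33, 17), (40, 17), (8, 21)} (4 duplicate(s) eliminated).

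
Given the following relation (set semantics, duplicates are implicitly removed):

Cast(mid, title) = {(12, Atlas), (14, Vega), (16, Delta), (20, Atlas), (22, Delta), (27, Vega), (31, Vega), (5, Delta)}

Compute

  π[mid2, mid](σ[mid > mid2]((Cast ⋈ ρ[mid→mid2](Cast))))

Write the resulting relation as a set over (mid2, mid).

{(12, 20), (14, 27), (14, 31), (16, 22), (27, 31), (5, 16), (5, 22)}

ρ[mid→mid2]: schema becomes (mid2, title); tuples unchanged.
Natural join on title: {(12, Atlas, 12), (12, Atlas, 20), (14, Vega, 14), (14, Vega, 27), (14, Vega, 31), (16, Delta, 16), (16, Delta, 22), (16, Delta, 5), (20, Atlas, 12), (20, Atlas, 20), (22, Delta, 16), (22, Delta, 22), (22, Delta, 5), (27, Vega, 14), (27, Vega, 27), (27, Vega, 31), (31, Vega, 14), (31, Vega, 27), (31, Vega, 31), (5, Delta, 16), (5, Delta, 22), (5, Delta, 5)}
Apply σ_{mid > mid2}; surviving tuples: {(16, Delta, 5), (20, Atlas, 12), (22, Delta, 16), (22, Delta, 5), (27, Vega, 14), (31, Vega, 14), (31, Vega, 27)}
Keep only column(s) mid2, mid: {(12, 20), (14, 27), (14, 31), (16, 22), (27, 31), (5, 16), (5, 22)}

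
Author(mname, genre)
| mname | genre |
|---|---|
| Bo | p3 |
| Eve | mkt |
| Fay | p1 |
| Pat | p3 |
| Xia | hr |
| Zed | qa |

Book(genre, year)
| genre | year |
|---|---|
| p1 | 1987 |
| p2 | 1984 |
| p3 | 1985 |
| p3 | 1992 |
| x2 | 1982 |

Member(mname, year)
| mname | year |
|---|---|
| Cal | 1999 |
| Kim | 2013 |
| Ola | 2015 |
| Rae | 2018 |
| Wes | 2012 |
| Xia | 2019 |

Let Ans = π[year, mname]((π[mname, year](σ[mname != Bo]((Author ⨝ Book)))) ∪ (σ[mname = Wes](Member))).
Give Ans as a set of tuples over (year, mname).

{(1985, Pat), (1987, Fay), (1992, Pat), (2012, Wes)}

Joining Author and Book on genre yields {(Bo, p3, 1985), (Bo, p3, 1992), (Fay, p1, 1987), (Pat, p3, 1985), (Pat, p3, 1992)}.
Filtering on mname != Bo leaves {(Fay, p1, 1987), (Pat, p3, 1985), (Pat, p3, 1992)}.
Keep only column(s) mname, year: {(Fay, 1987), (Pat, 1985), (Pat, 1992)}
Filtering on mname = Wes leaves {(Wes, 2012)}.
Set union of the two operands is {(Fay, 1987), (Pat, 1985), (Pat, 1992), (Wes, 2012)}.
Keep only column(s) year, mname: {(1985, Pat), (1987, Fay), (1992, Pat), (2012, Wes)}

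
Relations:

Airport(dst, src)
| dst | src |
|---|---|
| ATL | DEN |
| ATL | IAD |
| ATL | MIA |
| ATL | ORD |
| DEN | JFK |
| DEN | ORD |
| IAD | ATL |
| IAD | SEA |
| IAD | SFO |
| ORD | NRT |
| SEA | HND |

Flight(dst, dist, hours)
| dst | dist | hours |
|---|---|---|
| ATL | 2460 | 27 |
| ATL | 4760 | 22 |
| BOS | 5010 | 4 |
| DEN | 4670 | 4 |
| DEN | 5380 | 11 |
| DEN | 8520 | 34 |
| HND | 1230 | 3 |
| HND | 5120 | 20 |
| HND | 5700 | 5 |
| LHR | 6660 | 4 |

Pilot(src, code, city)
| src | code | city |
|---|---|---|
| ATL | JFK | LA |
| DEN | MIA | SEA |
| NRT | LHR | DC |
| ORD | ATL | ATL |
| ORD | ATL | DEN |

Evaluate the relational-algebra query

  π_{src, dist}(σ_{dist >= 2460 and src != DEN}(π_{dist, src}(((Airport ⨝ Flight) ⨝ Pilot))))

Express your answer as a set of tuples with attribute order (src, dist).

Airport ⋈ Flight (natural join on dst): {(ATL, DEN, 2460, 27), (ATL, DEN, 4760, 22), (ATL, IAD, 2460, 27), (ATL, IAD, 4760, 22), (ATL, MIA, 2460, 27), (ATL, MIA, 4760, 22), (ATL, ORD, 2460, 27), (ATL, ORD, 4760, 22), (DEN, JFK, 4670, 4), (DEN, JFK, 5380, 11), (DEN, JFK, 8520, 34), (DEN, ORD, 4670, 4), (DEN, ORD, 5380, 11), (DEN, ORD, 8520, 34)}
(Airport ⨝ Flight) ⋈ Pilot (natural join on src): {(ATL, DEN, 2460, 27, MIA, SEA), (ATL, DEN, 4760, 22, MIA, SEA), (ATL, ORD, 2460, 27, ATL, ATL), (ATL, ORD, 2460, 27, ATL, DEN), (ATL, ORD, 4760, 22, ATL, ATL), (ATL, ORD, 4760, 22, ATL, DEN), (DEN, ORD, 4670, 4, ATL, ATL), (DEN, ORD, 4670, 4, ATL, DEN), (DEN, ORD, 5380, 11, ATL, ATL), (DEN, ORD, 5380, 11, ATL, DEN), (DEN, ORD, 8520, 34, ATL, ATL), (DEN, ORD, 8520, 34, ATL, DEN)}
π_{dist, src} gives {(2460, DEN), (2460, ORD), (4670, ORD), (4760, DEN), (4760, ORD), (5380, ORD), (8520, ORD)} (5 duplicate(s) eliminated).
Filtering on dist >= 2460 and src != DEN leaves {(2460, ORD), (4670, ORD), (4760, ORD), (5380, ORD), (8520, ORD)}.
π_{src, dist} gives {(ORD, 2460), (ORD, 4670), (ORD, 4760), (ORD, 5380), (ORD, 8520)}.

{(ORD, 2460), (ORD, 4670), (ORD, 4760), (ORD, 5380), (ORD, 8520)}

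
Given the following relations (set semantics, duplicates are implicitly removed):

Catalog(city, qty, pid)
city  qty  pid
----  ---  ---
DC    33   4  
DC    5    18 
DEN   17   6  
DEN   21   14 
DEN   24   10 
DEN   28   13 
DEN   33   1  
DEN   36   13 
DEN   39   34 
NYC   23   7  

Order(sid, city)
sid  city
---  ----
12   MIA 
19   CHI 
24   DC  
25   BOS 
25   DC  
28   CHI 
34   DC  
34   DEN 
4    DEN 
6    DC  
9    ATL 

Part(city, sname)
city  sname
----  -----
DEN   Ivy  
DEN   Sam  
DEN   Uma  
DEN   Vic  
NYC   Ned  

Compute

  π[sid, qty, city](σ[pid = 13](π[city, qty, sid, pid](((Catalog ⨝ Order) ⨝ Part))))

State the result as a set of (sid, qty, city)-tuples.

{(34, 28, DEN), (34, 36, DEN), (4, 28, DEN), (4, 36, DEN)}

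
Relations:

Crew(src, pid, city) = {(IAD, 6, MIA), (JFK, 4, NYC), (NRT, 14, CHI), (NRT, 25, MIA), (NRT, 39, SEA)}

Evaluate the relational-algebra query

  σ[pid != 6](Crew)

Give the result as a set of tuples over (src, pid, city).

{(JFK, 4, NYC), (NRT, 14, CHI), (NRT, 25, MIA), (NRT, 39, SEA)}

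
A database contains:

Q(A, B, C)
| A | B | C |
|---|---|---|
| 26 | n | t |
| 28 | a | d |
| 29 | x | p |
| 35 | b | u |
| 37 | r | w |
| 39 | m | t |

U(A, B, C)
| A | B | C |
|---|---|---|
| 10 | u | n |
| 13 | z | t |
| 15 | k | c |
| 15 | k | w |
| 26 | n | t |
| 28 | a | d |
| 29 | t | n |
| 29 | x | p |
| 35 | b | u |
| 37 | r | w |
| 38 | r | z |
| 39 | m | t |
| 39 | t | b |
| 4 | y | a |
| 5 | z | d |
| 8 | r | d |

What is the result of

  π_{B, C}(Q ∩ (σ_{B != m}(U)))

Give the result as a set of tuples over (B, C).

Filtering on B != m leaves {(10, u, n), (13, z, t), (15, k, c), (15, k, w), (26, n, t), (28, a, d), (29, t, n), (29, x, p), (35, b, u), (37, r, w), (38, r, z), (39, t, b), (4, y, a), (5, z, d), (8, r, d)}.
Intersection: {(26, n, t), (28, a, d), (29, x, p), (35, b, u), (37, r, w), (39, m, t)} with {(10, u, n), (13, z, t), (15, k, c), (15, k, w), (26, n, t), (28, a, d), (29, t, n), (29, x, p), (35, b, u), (37, r, w), (38, r, z), (39, t, b), (4, y, a), (5, z, d), (8, r, d)} → {(26, n, t), (28, a, d), (29, x, p), (35, b, u), (37, r, w)}
π[B, C]: project onto (B, C) → {(a, d), (b, u), (n, t), (r, w), (x, p)}

{(a, d), (b, u), (n, t), (r, w), (x, p)}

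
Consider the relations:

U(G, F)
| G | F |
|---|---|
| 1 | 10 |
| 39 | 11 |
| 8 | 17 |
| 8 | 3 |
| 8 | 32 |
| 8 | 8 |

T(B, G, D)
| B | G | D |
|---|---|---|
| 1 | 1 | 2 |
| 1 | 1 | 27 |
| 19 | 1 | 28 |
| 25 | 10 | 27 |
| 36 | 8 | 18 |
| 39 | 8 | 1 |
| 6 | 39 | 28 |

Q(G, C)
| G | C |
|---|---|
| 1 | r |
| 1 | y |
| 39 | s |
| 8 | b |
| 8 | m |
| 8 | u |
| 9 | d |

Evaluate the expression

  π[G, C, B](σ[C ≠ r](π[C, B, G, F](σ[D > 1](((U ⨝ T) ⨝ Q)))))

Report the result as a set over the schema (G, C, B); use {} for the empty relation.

{(1, y, 1), (1, y, 19), (39, s, 6), (8, b, 36), (8, m, 36), (8, u, 36)}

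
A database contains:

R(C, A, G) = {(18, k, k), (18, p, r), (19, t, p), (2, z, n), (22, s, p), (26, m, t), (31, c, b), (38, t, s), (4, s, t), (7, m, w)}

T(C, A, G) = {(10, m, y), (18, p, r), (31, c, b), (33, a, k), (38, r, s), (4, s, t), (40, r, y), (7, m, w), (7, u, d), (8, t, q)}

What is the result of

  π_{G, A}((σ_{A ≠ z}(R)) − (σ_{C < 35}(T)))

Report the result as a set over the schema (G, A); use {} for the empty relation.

{(k, k), (p, s), (p, t), (s, t), (t, m)}

Apply σ_{A ≠ z}; surviving tuples: {(18, k, k), (18, p, r), (19, t, p), (22, s, p), (26, m, t), (31, c, b), (38, t, s), (4, s, t), (7, m, w)}
Apply σ_{C < 35}; surviving tuples: {(10, m, y), (18, p, r), (31, c, b), (33, a, k), (4, s, t), (7, m, w), (7, u, d), (8, t, q)}
Difference: {(18, k, k), (18, p, r), (19, t, p), (22, s, p), (26, m, t), (31, c, b), (38, t, s), (4, s, t), (7, m, w)} with {(10, m, y), (18, p, r), (31, c, b), (33, a, k), (4, s, t), (7, m, w), (7, u, d), (8, t, q)} → {(18, k, k), (19, t, p), (22, s, p), (26, m, t), (38, t, s)}
Projecting to G, A: {(k, k), (p, s), (p, t), (s, t), (t, m)}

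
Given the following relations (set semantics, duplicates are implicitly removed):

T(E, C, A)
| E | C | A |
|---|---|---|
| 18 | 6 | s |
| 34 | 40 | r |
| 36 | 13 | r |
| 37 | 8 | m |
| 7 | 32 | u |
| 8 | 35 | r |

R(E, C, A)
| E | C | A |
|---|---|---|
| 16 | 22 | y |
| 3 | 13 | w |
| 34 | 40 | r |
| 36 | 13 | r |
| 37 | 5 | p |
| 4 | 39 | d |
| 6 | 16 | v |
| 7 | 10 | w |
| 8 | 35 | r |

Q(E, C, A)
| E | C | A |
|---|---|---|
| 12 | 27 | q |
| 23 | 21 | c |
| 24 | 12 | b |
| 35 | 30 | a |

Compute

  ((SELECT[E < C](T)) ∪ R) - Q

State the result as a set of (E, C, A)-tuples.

Selection E < C: {(34, 40, r), (7, 32, u), (8, 35, r)}
Set union of the two operands is {(16, 22, y), (3, 13, w), (34, 40, r), (36, 13, r), (37, 5, p), (4, 39, d), (6, 16, v), (7, 10, w), (7, 32, u), (8, 35, r)}.
Set difference of the two operands is {(16, 22, y), (3, 13, w), (34, 40, r), (36, 13, r), (37, 5, p), (4, 39, d), (6, 16, v), (7, 10, w), (7, 32, u), (8, 35, r)}.

{(16, 22, y), (3, 13, w), (34, 40, r), (36, 13, r), (37, 5, p), (4, 39, d), (6, 16, v), (7, 10, w), (7, 32, u), (8, 35, r)}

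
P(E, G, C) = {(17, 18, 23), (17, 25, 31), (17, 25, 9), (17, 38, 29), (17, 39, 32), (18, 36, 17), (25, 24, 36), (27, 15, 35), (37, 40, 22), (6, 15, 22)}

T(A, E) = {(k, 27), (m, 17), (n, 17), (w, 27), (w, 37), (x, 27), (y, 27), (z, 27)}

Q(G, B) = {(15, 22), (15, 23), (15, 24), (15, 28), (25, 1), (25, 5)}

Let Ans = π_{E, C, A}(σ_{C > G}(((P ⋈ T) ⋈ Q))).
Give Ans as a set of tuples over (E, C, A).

{(17, 31, m), (17, 31, n), (27, 35, k), (27, 35, w), (27, 35, x), (27, 35, y), (27, 35, z)}

Joining P and T on E yields {(17, 18, 23, m), (17, 18, 23, n), (17, 25, 31, m), (17, 25, 31, n), (17, 25, 9, m), (17, 25, 9, n), (17, 38, 29, m), (17, 38, 29, n), (17, 39, 32, m), (17, 39, 32, n), (27, 15, 35, k), (27, 15, 35, w), (27, 15, 35, x), (27, 15, 35, y), (27, 15, 35, z), (37, 40, 22, w)}.
Joining (P ⋈ T) and Q on G yields {(17, 25, 31, m, 1), (17, 25, 31, m, 5), (17, 25, 31, n, 1), (17, 25, 31, n, 5), (17, 25, 9, m, 1), (17, 25, 9, m, 5), (17, 25, 9, n, 1), (17, 25, 9, n, 5), (27, 15, 35, k, 22), (27, 15, 35, k, 23), (27, 15, 35, k, 24), (27, 15, 35, k, 28), (27, 15, 35, w, 22), (27, 15, 35, w, 23), (27, 15, 35, w, 24), (27, 15, 35, w, 28), (27, 15, 35, x, 22), (27, 15, 35, x, 23), (27, 15, 35, x, 24), (27, 15, 35, x, 28), (27, 15, 35, y, 22), (27, 15, 35, y, 23), (27, 15, 35, y, 24), (27, 15, 35, y, 28), (27, 15, 35, z, 22), (27, 15, 35, z, 23), (27, 15, 35, z, 24), (27, 15, 35, z, 28)}.
σ[C > G]: keep tuples satisfying C > G → {(17, 25, 31, m, 1), (17, 25, 31, m, 5), (17, 25, 31, n, 1), (17, 25, 31, n, 5), (27, 15, 35, k, 22), (27, 15, 35, k, 23), (27, 15, 35, k, 24), (27, 15, 35, k, 28), (27, 15, 35, w, 22), (27, 15, 35, w, 23), (27, 15, 35, w, 24), (27, 15, 35, w, 28), (27, 15, 35, x, 22), (27, 15, 35, x, 23), (27, 15, 35, x, 24), (27, 15, 35, x, 28), (27, 15, 35, y, 22), (27, 15, 35, y, 23), (27, 15, 35, y, 24), (27, 15, 35, y, 28), (27, 15, 35, z, 22), (27, 15, 35, z, 23), (27, 15, 35, z, 24), (27, 15, 35, z, 28)}
π_{E, C, A} gives {(17, 31, m), (17, 31, n), (27, 35, k), (27, 35, w), (27, 35, x), (27, 35, y), (27, 35, z)} (17 duplicate(s) eliminated).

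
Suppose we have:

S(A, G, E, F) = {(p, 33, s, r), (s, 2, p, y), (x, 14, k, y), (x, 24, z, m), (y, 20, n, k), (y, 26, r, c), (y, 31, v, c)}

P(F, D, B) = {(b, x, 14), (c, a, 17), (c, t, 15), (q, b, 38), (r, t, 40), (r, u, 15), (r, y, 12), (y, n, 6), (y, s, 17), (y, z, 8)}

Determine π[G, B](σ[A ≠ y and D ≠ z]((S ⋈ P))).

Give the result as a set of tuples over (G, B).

{(14, 17), (14, 6), (2, 17), (2, 6), (33, 12), (33, 15), (33, 40)}

Joining S and P on F yields {(p, 33, s, r, t, 40), (p, 33, s, r, u, 15), (p, 33, s, r, y, 12), (s, 2, p, y, n, 6), (s, 2, p, y, s, 17), (s, 2, p, y, z, 8), (x, 14, k, y, n, 6), (x, 14, k, y, s, 17), (x, 14, k, y, z, 8), (y, 26, r, c, a, 17), (y, 26, r, c, t, 15), (y, 31, v, c, a, 17), (y, 31, v, c, t, 15)}.
σ[A ≠ y and D ≠ z]: keep tuples satisfying A ≠ y and D ≠ z → {(p, 33, s, r, t, 40), (p, 33, s, r, u, 15), (p, 33, s, r, y, 12), (s, 2, p, y, n, 6), (s, 2, p, y, s, 17), (x, 14, k, y, n, 6), (x, 14, k, y, s, 17)}
π_{G, B} gives {(14, 17), (14, 6), (2, 17), (2, 6), (33, 12), (33, 15), (33, 40)}.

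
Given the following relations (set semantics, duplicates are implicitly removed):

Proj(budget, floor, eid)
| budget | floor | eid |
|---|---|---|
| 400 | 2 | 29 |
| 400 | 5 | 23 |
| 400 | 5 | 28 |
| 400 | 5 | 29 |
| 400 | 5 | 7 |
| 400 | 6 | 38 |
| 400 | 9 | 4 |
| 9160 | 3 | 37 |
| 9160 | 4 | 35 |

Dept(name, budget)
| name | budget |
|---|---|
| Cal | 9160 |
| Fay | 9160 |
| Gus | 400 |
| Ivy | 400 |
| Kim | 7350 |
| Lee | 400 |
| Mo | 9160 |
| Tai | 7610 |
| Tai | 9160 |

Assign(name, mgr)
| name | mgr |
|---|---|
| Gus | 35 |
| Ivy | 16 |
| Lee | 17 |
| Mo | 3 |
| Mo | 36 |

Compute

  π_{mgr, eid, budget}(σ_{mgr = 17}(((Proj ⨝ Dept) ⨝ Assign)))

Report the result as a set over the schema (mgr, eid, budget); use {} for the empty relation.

{(17, 23, 400), (17, 28, 400), (17, 29, 400), (17, 38, 400), (17, 4, 400), (17, 7, 400)}

Proj ⋈ Dept (natural join on budget): {(400, 2, 29, Gus), (400, 2, 29, Ivy), (400, 2, 29, Lee), (400, 5, 23, Gus), (400, 5, 23, Ivy), (400, 5, 23, Lee), (400, 5, 28, Gus), (400, 5, 28, Ivy), (400, 5, 28, Lee), (400, 5, 29, Gus), (400, 5, 29, Ivy), (400, 5, 29, Lee), (400, 5, 7, Gus), (400, 5, 7, Ivy), (400, 5, 7, Lee), (400, 6, 38, Gus), (400, 6, 38, Ivy), (400, 6, 38, Lee), (400, 9, 4, Gus), (400, 9, 4, Ivy), (400, 9, 4, Lee), (9160, 3, 37, Cal), (9160, 3, 37, Fay), (9160, 3, 37, Mo), (9160, 3, 37, Tai), (9160, 4, 35, Cal), (9160, 4, 35, Fay), (9160, 4, 35, Mo), (9160, 4, 35, Tai)}
(Proj ⨝ Dept) ⋈ Assign (natural join on name): {(400, 2, 29, Gus, 35), (400, 2, 29, Ivy, 16), (400, 2, 29, Lee, 17), (400, 5, 23, Gus, 35), (400, 5, 23, Ivy, 16), (400, 5, 23, Lee, 17), (400, 5, 28, Gus, 35), (400, 5, 28, Ivy, 16), (400, 5, 28, Lee, 17), (400, 5, 29, Gus, 35), (400, 5, 29, Ivy, 16), (400, 5, 29, Lee, 17), (400, 5, 7, Gus, 35), (400, 5, 7, Ivy, 16), (400, 5, 7, Lee, 17), (400, 6, 38, Gus, 35), (400, 6, 38, Ivy, 16), (400, 6, 38, Lee, 17), (400, 9, 4, Gus, 35), (400, 9, 4, Ivy, 16), (400, 9, 4, Lee, 17), (9160, 3, 37, Mo, 3), (9160, 3, 37, Mo, 36), (9160, 4, 35, Mo, 3), (9160, 4, 35, Mo, 36)}
Apply σ_{mgr = 17}; surviving tuples: {(400, 2, 29, Lee, 17), (400, 5, 23, Lee, 17), (400, 5, 28, Lee, 17), (400, 5, 29, Lee, 17), (400, 5, 7, Lee, 17), (400, 6, 38, Lee, 17), (400, 9, 4, Lee, 17)}
π_{mgr, eid, budget} gives {(17, 23, 400), (17, 28, 400), (17, 29, 400), (17, 38, 400), (17, 4, 400), (17, 7, 400)} (1 duplicate(s) eliminated).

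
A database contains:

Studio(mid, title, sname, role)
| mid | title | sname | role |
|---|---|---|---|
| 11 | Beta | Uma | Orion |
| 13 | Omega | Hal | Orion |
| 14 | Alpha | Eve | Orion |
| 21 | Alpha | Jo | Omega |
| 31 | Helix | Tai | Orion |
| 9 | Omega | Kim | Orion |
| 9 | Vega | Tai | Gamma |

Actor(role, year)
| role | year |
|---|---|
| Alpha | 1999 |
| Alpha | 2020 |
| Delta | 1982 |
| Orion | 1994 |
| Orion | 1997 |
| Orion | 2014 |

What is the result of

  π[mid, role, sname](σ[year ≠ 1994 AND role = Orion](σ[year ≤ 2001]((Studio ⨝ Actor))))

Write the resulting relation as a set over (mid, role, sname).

{(11, Orion, Uma), (13, Orion, Hal), (14, Orion, Eve), (31, Orion, Tai), (9, Orion, Kim)}

Studio ⋈ Actor (natural join on role): {(11, Beta, Uma, Orion, 1994), (11, Beta, Uma, Orion, 1997), (11, Beta, Uma, Orion, 2014), (13, Omega, Hal, Orion, 1994), (13, Omega, Hal, Orion, 1997), (13, Omega, Hal, Orion, 2014), (14, Alpha, Eve, Orion, 1994), (14, Alpha, Eve, Orion, 1997), (14, Alpha, Eve, Orion, 2014), (31, Helix, Tai, Orion, 1994), (31, Helix, Tai, Orion, 1997), (31, Helix, Tai, Orion, 2014), (9, Omega, Kim, Orion, 1994), (9, Omega, Kim, Orion, 1997), (9, Omega, Kim, Orion, 2014)}
Selection year ≤ 2001: {(11, Beta, Uma, Orion, 1994), (11, Beta, Uma, Orion, 1997), (13, Omega, Hal, Orion, 1994), (13, Omega, Hal, Orion, 1997), (14, Alpha, Eve, Orion, 1994), (14, Alpha, Eve, Orion, 1997), (31, Helix, Tai, Orion, 1994), (31, Helix, Tai, Orion, 1997), (9, Omega, Kim, Orion, 1994), (9, Omega, Kim, Orion, 1997)}
Selection year ≠ 1994 AND role = Orion: {(11, Beta, Uma, Orion, 1997), (13, Omega, Hal, Orion, 1997), (14, Alpha, Eve, Orion, 1997), (31, Helix, Tai, Orion, 1997), (9, Omega, Kim, Orion, 1997)}
π[mid, role, sname]: project onto (mid, role, sname) → {(11, Orion, Uma), (13, Orion, Hal), (14, Orion, Eve), (31, Orion, Tai), (9, Orion, Kim)}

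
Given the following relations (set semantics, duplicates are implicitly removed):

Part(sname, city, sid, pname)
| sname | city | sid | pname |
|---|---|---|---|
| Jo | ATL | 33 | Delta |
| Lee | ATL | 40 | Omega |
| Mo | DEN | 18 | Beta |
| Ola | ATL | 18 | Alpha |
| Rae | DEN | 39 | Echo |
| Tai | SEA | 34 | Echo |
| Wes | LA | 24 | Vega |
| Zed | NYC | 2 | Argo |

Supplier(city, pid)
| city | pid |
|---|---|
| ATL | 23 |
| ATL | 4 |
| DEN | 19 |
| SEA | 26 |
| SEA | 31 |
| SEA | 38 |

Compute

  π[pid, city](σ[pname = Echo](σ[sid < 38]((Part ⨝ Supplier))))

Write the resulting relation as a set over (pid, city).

{(26, SEA), (31, SEA), (38, SEA)}

Part ⋈ Supplier (natural join on city): {(Jo, ATL, 33, Delta, 23), (Jo, ATL, 33, Delta, 4), (Lee, ATL, 40, Omega, 23), (Lee, ATL, 40, Omega, 4), (Mo, DEN, 18, Beta, 19), (Ola, ATL, 18, Alpha, 23), (Ola, ATL, 18, Alpha, 4), (Rae, DEN, 39, Echo, 19), (Tai, SEA, 34, Echo, 26), (Tai, SEA, 34, Echo, 31), (Tai, SEA, 34, Echo, 38)}
Apply σ_{sid < 38}; surviving tuples: {(Jo, ATL, 33, Delta, 23), (Jo, ATL, 33, Delta, 4), (Mo, DEN, 18, Beta, 19), (Ola, ATL, 18, Alpha, 23), (Ola, ATL, 18, Alpha, 4), (Tai, SEA, 34, Echo, 26), (Tai, SEA, 34, Echo, 31), (Tai, SEA, 34, Echo, 38)}
Apply σ_{pname = Echo}; surviving tuples: {(Tai, SEA, 34, Echo, 26), (Tai, SEA, 34, Echo, 31), (Tai, SEA, 34, Echo, 38)}
Keep only column(s) pid, city: {(26, SEA), (31, SEA), (38, SEA)}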